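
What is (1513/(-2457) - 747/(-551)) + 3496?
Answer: 4733910988/1353807 ≈ 3496.7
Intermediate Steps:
(1513/(-2457) - 747/(-551)) + 3496 = (1513*(-1/2457) - 747*(-1/551)) + 3496 = (-1513/2457 + 747/551) + 3496 = 1001716/1353807 + 3496 = 4733910988/1353807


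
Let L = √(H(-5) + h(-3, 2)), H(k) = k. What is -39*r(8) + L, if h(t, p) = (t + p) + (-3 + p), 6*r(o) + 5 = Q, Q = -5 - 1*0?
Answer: 65 + I*√7 ≈ 65.0 + 2.6458*I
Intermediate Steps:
Q = -5 (Q = -5 + 0 = -5)
r(o) = -5/3 (r(o) = -⅚ + (⅙)*(-5) = -⅚ - ⅚ = -5/3)
h(t, p) = -3 + t + 2*p (h(t, p) = (p + t) + (-3 + p) = -3 + t + 2*p)
L = I*√7 (L = √(-5 + (-3 - 3 + 2*2)) = √(-5 + (-3 - 3 + 4)) = √(-5 - 2) = √(-7) = I*√7 ≈ 2.6458*I)
-39*r(8) + L = -39*(-5/3) + I*√7 = 65 + I*√7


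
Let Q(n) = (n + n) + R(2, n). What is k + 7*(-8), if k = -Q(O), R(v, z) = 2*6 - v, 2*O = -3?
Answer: -63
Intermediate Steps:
O = -3/2 (O = (½)*(-3) = -3/2 ≈ -1.5000)
R(v, z) = 12 - v
Q(n) = 10 + 2*n (Q(n) = (n + n) + (12 - 1*2) = 2*n + (12 - 2) = 2*n + 10 = 10 + 2*n)
k = -7 (k = -(10 + 2*(-3/2)) = -(10 - 3) = -1*7 = -7)
k + 7*(-8) = -7 + 7*(-8) = -7 - 56 = -63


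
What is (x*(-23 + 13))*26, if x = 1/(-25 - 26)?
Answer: 260/51 ≈ 5.0980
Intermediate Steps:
x = -1/51 (x = 1/(-51) = -1/51 ≈ -0.019608)
(x*(-23 + 13))*26 = -(-23 + 13)/51*26 = -1/51*(-10)*26 = (10/51)*26 = 260/51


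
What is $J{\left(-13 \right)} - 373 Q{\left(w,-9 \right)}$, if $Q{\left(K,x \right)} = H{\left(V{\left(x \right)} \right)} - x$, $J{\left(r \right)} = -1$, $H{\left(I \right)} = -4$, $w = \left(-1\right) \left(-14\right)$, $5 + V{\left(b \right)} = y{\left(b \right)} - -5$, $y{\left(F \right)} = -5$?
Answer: $-1866$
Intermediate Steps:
$V{\left(b \right)} = -5$ ($V{\left(b \right)} = -5 - 0 = -5 + \left(-5 + 5\right) = -5 + 0 = -5$)
$w = 14$
$Q{\left(K,x \right)} = -4 - x$
$J{\left(-13 \right)} - 373 Q{\left(w,-9 \right)} = -1 - 373 \left(-4 - -9\right) = -1 - 373 \left(-4 + 9\right) = -1 - 1865 = -1866$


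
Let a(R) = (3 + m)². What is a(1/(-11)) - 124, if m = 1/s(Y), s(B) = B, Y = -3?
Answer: -1052/9 ≈ -116.89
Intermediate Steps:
m = -⅓ (m = 1/(-3) = -⅓ ≈ -0.33333)
a(R) = 64/9 (a(R) = (3 - ⅓)² = (8/3)² = 64/9)
a(1/(-11)) - 124 = 64/9 - 124 = -1052/9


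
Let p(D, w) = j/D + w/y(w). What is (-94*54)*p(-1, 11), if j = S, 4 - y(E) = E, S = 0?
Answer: 55836/7 ≈ 7976.6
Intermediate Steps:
y(E) = 4 - E
j = 0
p(D, w) = w/(4 - w) (p(D, w) = 0/D + w/(4 - w) = 0 + w/(4 - w) = w/(4 - w))
(-94*54)*p(-1, 11) = (-94*54)*(-1*11/(-4 + 11)) = -(-5076)*11/7 = -5076*(-11/7) = 55836/7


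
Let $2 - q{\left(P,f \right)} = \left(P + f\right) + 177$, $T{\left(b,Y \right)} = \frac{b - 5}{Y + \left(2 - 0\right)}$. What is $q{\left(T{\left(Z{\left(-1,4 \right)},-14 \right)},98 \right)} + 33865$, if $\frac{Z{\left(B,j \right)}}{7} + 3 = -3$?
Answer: $\frac{403057}{12} \approx 33588.0$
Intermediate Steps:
$Z{\left(B,j \right)} = -42$ ($Z{\left(B,j \right)} = -21 + 7 \left(-3\right) = -21 - 21 = -42$)
$T{\left(b,Y \right)} = \frac{-5 + b}{2 + Y}$ ($T{\left(b,Y \right)} = \frac{-5 + b}{Y + \left(2 + 0\right)} = \frac{-5 + b}{Y + 2} = \frac{-5 + b}{2 + Y}$)
$q{\left(P,f \right)} = -175 - P - f$ ($q{\left(P,f \right)} = 2 - \left(\left(P + f\right) + 177\right) = 2 - \left(177 + P + f\right) = -175 - P - f$)
$q{\left(T{\left(Z{\left(-1,4 \right)},-14 \right)},98 \right)} + 33865 = \left(-175 - \frac{-5 - 42}{2 - 14} - 98\right) + 33865 = \left(-175 - \frac{1}{-12} \left(-47\right) - 98\right) + 33865 = \left(-175 - \left(- \frac{1}{12}\right) \left(-47\right) - 98\right) + 33865 = \left(-175 - \frac{47}{12} - 98\right) + 33865 = - \frac{3323}{12} + 33865 = \frac{403057}{12}$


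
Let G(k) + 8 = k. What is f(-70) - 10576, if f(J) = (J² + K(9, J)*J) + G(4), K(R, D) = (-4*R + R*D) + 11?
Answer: 40170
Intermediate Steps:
K(R, D) = 11 - 4*R + D*R (K(R, D) = (-4*R + D*R) + 11 = 11 - 4*R + D*R)
G(k) = -8 + k
f(J) = -4 + J² + J*(-25 + 9*J) (f(J) = (J² + (11 - 4*9 + J*9)*J) + (-8 + 4) = (J² + (11 - 36 + 9*J)*J) - 4 = (J² + (-25 + 9*J)*J) - 4 = (J² + J*(-25 + 9*J)) - 4 = -4 + J² + J*(-25 + 9*J))
f(-70) - 10576 = (-4 - 25*(-70) + 10*(-70)²) - 10576 = (-4 + 1750 + 10*4900) - 10576 = (-4 + 1750 + 49000) - 10576 = 50746 - 10576 = 40170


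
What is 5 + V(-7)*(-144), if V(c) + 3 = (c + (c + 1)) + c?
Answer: 3317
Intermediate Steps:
V(c) = -2 + 3*c (V(c) = -3 + ((c + (c + 1)) + c) = -3 + ((c + (1 + c)) + c) = -3 + ((1 + 2*c) + c) = -3 + (1 + 3*c) = -2 + 3*c)
5 + V(-7)*(-144) = 5 + (-2 + 3*(-7))*(-144) = 5 + (-2 - 21)*(-144) = 5 - 23*(-144) = 5 + 3312 = 3317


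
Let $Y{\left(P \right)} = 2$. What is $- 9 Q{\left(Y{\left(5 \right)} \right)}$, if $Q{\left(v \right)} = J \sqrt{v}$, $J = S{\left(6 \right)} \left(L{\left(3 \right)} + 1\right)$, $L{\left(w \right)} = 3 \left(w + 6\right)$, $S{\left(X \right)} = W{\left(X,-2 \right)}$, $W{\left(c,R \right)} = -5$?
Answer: $1260 \sqrt{2} \approx 1781.9$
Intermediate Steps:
$S{\left(X \right)} = -5$
$L{\left(w \right)} = 18 + 3 w$ ($L{\left(w \right)} = 3 \left(6 + w\right) = 18 + 3 w$)
$J = -140$ ($J = - 5 \left(\left(18 + 3 \cdot 3\right) + 1\right) = - 5 \left(\left(18 + 9\right) + 1\right) = - 5 \left(27 + 1\right) = \left(-5\right) 28 = -140$)
$Q{\left(v \right)} = - 140 \sqrt{v}$
$- 9 Q{\left(Y{\left(5 \right)} \right)} = - 9 \left(- 140 \sqrt{2}\right) = 1260 \sqrt{2}$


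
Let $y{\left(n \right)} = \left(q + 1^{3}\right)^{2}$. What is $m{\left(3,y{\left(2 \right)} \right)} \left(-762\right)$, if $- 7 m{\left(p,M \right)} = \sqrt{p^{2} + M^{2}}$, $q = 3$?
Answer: $\frac{762 \sqrt{265}}{7} \approx 1772.1$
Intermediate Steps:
$y{\left(n \right)} = 16$ ($y{\left(n \right)} = \left(3 + 1^{3}\right)^{2} = \left(3 + 1\right)^{2} = 4^{2} = 16$)
$m{\left(p,M \right)} = - \frac{\sqrt{M^{2} + p^{2}}}{7}$ ($m{\left(p,M \right)} = - \frac{\sqrt{p^{2} + M^{2}}}{7} = - \frac{\sqrt{M^{2} + p^{2}}}{7}$)
$m{\left(3,y{\left(2 \right)} \right)} \left(-762\right) = - \frac{\sqrt{16^{2} + 3^{2}}}{7} \left(-762\right) = - \frac{\sqrt{256 + 9}}{7} \left(-762\right) = - \frac{\sqrt{265}}{7} \left(-762\right) = \frac{762 \sqrt{265}}{7}$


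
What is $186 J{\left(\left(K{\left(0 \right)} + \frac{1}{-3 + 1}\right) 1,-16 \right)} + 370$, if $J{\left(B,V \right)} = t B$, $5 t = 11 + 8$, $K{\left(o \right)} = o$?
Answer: $\frac{83}{5} \approx 16.6$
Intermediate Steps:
$t = \frac{19}{5}$ ($t = \frac{11 + 8}{5} = \frac{1}{5} \cdot 19 = \frac{19}{5} \approx 3.8$)
$J{\left(B,V \right)} = \frac{19 B}{5}$
$186 J{\left(\left(K{\left(0 \right)} + \frac{1}{-3 + 1}\right) 1,-16 \right)} + 370 = 186 \frac{19 \left(0 + \frac{1}{-3 + 1}\right) 1}{5} + 370 = 186 \frac{19 \left(0 + \frac{1}{-2}\right) 1}{5} + 370 = 186 \frac{19 \left(0 - \frac{1}{2}\right) 1}{5} + 370 = 186 \frac{19 \left(\left(- \frac{1}{2}\right) 1\right)}{5} + 370 = 186 \cdot \frac{19}{5} \left(- \frac{1}{2}\right) + 370 = 186 \left(- \frac{19}{10}\right) + 370 = - \frac{1767}{5} + 370 = \frac{83}{5}$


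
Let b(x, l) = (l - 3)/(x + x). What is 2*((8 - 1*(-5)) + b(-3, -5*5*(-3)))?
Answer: 2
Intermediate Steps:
b(x, l) = (-3 + l)/(2*x) (b(x, l) = (-3 + l)/((2*x)) = (-3 + l)*(1/(2*x)) = (-3 + l)/(2*x))
2*((8 - 1*(-5)) + b(-3, -5*5*(-3))) = 2*((8 - 1*(-5)) + (½)*(-3 - 5*5*(-3))/(-3)) = 2*((8 + 5) + (½)*(-⅓)*(-3 - 25*(-3))) = 2*(13 + (½)*(-⅓)*(-3 + 75)) = 2*(13 + (½)*(-⅓)*72) = 2*(13 - 12) = 2*1 = 2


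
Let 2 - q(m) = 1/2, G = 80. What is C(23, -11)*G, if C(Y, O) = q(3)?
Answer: 120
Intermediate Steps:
q(m) = 3/2 (q(m) = 2 - 1/2 = 3/2)
C(Y, O) = 3/2
C(23, -11)*G = (3/2)*80 = 120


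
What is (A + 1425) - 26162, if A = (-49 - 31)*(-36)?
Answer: -21857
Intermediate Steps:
A = 2880 (A = -80*(-36) = 2880)
(A + 1425) - 26162 = (2880 + 1425) - 26162 = 4305 - 26162 = -21857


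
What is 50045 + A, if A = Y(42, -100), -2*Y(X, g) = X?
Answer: 50024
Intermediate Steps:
Y(X, g) = -X/2
A = -21 (A = -½*42 = -21)
50045 + A = 50045 - 21 = 50024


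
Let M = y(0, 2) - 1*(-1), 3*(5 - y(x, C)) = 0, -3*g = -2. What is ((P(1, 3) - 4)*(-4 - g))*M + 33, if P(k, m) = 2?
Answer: 89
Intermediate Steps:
g = ⅔ (g = -⅓*(-2) = ⅔ ≈ 0.66667)
y(x, C) = 5 (y(x, C) = 5 - ⅓*0 = 5 + 0 = 5)
M = 6 (M = 5 - 1*(-1) = 5 + 1 = 6)
((P(1, 3) - 4)*(-4 - g))*M + 33 = ((2 - 4)*(-4 - 1*⅔))*6 + 33 = -2*(-4 - ⅔)*6 + 33 = -2*(-14/3)*6 + 33 = (28/3)*6 + 33 = 56 + 33 = 89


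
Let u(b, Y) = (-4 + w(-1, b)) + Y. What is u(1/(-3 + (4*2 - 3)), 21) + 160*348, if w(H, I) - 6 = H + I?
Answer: 111405/2 ≈ 55703.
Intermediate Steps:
w(H, I) = 6 + H + I (w(H, I) = 6 + (H + I) = 6 + H + I)
u(b, Y) = 1 + Y + b (u(b, Y) = (-4 + (6 - 1 + b)) + Y = (-4 + (5 + b)) + Y = (1 + b) + Y = 1 + Y + b)
u(1/(-3 + (4*2 - 3)), 21) + 160*348 = (1 + 21 + 1/(-3 + (4*2 - 3))) + 160*348 = (1 + 21 + 1/(-3 + (8 - 3))) + 55680 = (1 + 21 + 1/(-3 + 5)) + 55680 = (1 + 21 + 1/2) + 55680 = (1 + 21 + ½) + 55680 = 45/2 + 55680 = 111405/2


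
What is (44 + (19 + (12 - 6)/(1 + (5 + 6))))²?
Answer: 16129/4 ≈ 4032.3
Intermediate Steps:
(44 + (19 + (12 - 6)/(1 + (5 + 6))))² = (44 + (19 + 6/(1 + 11)))² = (44 + (19 + 6/12))² = (44 + (19 + 6*(1/12)))² = (44 + (19 + ½))² = (44 + 39/2)² = (127/2)² = 16129/4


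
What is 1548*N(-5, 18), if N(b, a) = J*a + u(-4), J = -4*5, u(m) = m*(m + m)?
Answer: -507744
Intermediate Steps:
u(m) = 2*m² (u(m) = m*(2*m) = 2*m²)
J = -20
N(b, a) = 32 - 20*a (N(b, a) = -20*a + 2*(-4)² = -20*a + 2*16 = -20*a + 32 = 32 - 20*a)
1548*N(-5, 18) = 1548*(32 - 20*18) = 1548*(32 - 360) = 1548*(-328) = -507744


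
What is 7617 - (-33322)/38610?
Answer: 147062846/19305 ≈ 7617.9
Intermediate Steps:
7617 - (-33322)/38610 = 7617 - 1*(-16661/19305) = 7617 + 16661/19305 = 147062846/19305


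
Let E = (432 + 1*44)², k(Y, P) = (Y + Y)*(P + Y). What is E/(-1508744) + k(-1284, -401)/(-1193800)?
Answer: -21246695051/5628558085 ≈ -3.7748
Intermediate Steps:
k(Y, P) = 2*Y*(P + Y) (k(Y, P) = (2*Y)*(P + Y) = 2*Y*(P + Y))
E = 226576 (E = (432 + 44)² = 476² = 226576)
E/(-1508744) + k(-1284, -401)/(-1193800) = 226576/(-1508744) + (2*(-1284)*(-401 - 1284))/(-1193800) = 226576*(-1/1508744) + (2*(-1284)*(-1685))*(-1/1193800) = -28322/188593 + 4327080*(-1/1193800) = -28322/188593 - 108177/29845 = -21246695051/5628558085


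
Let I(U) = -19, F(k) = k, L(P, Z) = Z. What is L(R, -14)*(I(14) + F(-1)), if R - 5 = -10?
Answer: 280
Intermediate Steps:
R = -5 (R = 5 - 10 = -5)
L(R, -14)*(I(14) + F(-1)) = -14*(-19 - 1) = -14*(-20) = 280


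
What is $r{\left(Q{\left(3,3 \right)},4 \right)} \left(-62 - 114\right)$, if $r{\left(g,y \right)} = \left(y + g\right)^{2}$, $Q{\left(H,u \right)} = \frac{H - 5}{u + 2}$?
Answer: $- \frac{57024}{25} \approx -2281.0$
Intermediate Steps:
$Q{\left(H,u \right)} = \frac{-5 + H}{2 + u}$
$r{\left(g,y \right)} = \left(g + y\right)^{2}$
$r{\left(Q{\left(3,3 \right)},4 \right)} \left(-62 - 114\right) = \left(\frac{-5 + 3}{2 + 3} + 4\right)^{2} \left(-62 - 114\right) = \left(\frac{1}{5} \left(-2\right) + 4\right)^{2} \left(-176\right) = \left(- \frac{2}{5} + 4\right)^{2} \left(-176\right) = \left(\frac{18}{5}\right)^{2} \left(-176\right) = \frac{324}{25} \left(-176\right) = - \frac{57024}{25}$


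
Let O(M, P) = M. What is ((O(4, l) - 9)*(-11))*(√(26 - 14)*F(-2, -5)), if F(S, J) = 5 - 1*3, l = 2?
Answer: 220*√3 ≈ 381.05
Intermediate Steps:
F(S, J) = 2 (F(S, J) = 5 - 3 = 2)
((O(4, l) - 9)*(-11))*(√(26 - 14)*F(-2, -5)) = ((4 - 9)*(-11))*(√(26 - 14)*2) = (-5*(-11))*(√12*2) = 55*((2*√3)*2) = 55*(4*√3) = 220*√3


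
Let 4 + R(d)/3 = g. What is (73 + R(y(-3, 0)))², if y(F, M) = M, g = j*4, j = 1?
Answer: 5329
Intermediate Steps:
g = 4 (g = 1*4 = 4)
R(d) = 0 (R(d) = -12 + 3*4 = -12 + 12 = 0)
(73 + R(y(-3, 0)))² = (73 + 0)² = 73² = 5329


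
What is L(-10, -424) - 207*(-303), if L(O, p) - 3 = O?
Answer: 62714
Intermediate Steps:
L(O, p) = 3 + O
L(-10, -424) - 207*(-303) = (3 - 10) - 207*(-303) = -7 + 62721 = 62714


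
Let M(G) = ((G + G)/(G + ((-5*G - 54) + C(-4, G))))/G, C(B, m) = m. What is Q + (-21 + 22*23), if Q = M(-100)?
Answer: 59656/123 ≈ 485.01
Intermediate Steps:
M(G) = 2/(-54 - 3*G) (M(G) = ((G + G)/(G + ((-5*G - 54) + G)))/G = ((2*G)/(G + ((-54 - 5*G) + G)))/G = ((2*G)/(G + (-54 - 4*G)))/G = ((2*G)/(-54 - 3*G))/G = (2*G/(-54 - 3*G))/G = 2/(-54 - 3*G))
Q = 1/123 (Q = -2/(54 + 3*(-100)) = -2/(54 - 300) = -2/(-246) = -2*(-1/246) = 1/123 ≈ 0.0081301)
Q + (-21 + 22*23) = 1/123 + (-21 + 22*23) = 1/123 + (-21 + 506) = 1/123 + 485 = 59656/123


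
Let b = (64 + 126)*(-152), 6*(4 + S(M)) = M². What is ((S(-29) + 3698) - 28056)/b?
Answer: 7649/9120 ≈ 0.83871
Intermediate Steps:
S(M) = -4 + M²/6
b = -28880 (b = 190*(-152) = -28880)
((S(-29) + 3698) - 28056)/b = (((-4 + (⅙)*(-29)²) + 3698) - 28056)/(-28880) = (((-4 + (⅙)*841) + 3698) - 28056)*(-1/28880) = (((-4 + 841/6) + 3698) - 28056)*(-1/28880) = ((817/6 + 3698) - 28056)*(-1/28880) = (23005/6 - 28056)*(-1/28880) = -145331/6*(-1/28880) = 7649/9120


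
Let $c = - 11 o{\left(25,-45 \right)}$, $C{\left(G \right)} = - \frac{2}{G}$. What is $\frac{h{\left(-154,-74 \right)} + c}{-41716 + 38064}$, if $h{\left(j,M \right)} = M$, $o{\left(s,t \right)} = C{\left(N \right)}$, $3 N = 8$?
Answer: $\frac{263}{14608} \approx 0.018004$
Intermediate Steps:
$N = \frac{8}{3}$ ($N = \frac{1}{3} \cdot 8 = \frac{8}{3} \approx 2.6667$)
$o{\left(s,t \right)} = - \frac{3}{4}$ ($o{\left(s,t \right)} = - \frac{2}{\frac{8}{3}} = \left(-2\right) \frac{3}{8} = - \frac{3}{4}$)
$c = \frac{33}{4}$ ($c = \left(-11\right) \left(- \frac{3}{4}\right) = \frac{33}{4} \approx 8.25$)
$\frac{h{\left(-154,-74 \right)} + c}{-41716 + 38064} = \frac{-74 + \frac{33}{4}}{-41716 + 38064} = - \frac{263}{4 \left(-3652\right)} = \left(- \frac{263}{4}\right) \left(- \frac{1}{3652}\right) = \frac{263}{14608}$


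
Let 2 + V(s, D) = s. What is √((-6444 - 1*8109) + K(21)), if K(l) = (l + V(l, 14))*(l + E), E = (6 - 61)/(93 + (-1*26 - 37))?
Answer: I*√124077/3 ≈ 117.42*I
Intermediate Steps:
V(s, D) = -2 + s
E = -11/6 (E = -55/(93 + (-26 - 37)) = -55/(93 - 63) = -55/30 = -55*1/30 = -11/6 ≈ -1.8333)
K(l) = (-2 + 2*l)*(-11/6 + l) (K(l) = (l + (-2 + l))*(l - 11/6) = (-2 + 2*l)*(-11/6 + l))
√((-6444 - 1*8109) + K(21)) = √((-6444 - 1*8109) + (11/3 + 2*21² - 17/3*21)) = √((-6444 - 8109) + (11/3 + 2*441 - 119)) = √(-14553 + (11/3 + 882 - 119)) = √(-14553 + 2300/3) = √(-41359/3) = I*√124077/3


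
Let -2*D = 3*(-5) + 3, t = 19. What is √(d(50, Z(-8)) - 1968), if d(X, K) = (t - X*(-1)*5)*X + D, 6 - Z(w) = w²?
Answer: 4*√718 ≈ 107.18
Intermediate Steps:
Z(w) = 6 - w²
D = 6 (D = -(3*(-5) + 3)/2 = -(-15 + 3)/2 = -½*(-12) = 6)
d(X, K) = 6 + X*(19 + 5*X) (d(X, K) = (19 - X*(-1)*5)*X + 6 = (19 - (-X)*5)*X + 6 = (19 - (-5)*X)*X + 6 = (19 + 5*X)*X + 6 = X*(19 + 5*X) + 6 = 6 + X*(19 + 5*X))
√(d(50, Z(-8)) - 1968) = √((6 + 5*50² + 19*50) - 1968) = √((6 + 5*2500 + 950) - 1968) = √((6 + 12500 + 950) - 1968) = √(13456 - 1968) = √11488 = 4*√718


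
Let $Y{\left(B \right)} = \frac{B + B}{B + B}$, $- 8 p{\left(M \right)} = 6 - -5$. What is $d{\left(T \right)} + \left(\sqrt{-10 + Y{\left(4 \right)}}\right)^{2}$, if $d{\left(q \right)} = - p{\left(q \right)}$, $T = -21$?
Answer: $- \frac{61}{8} \approx -7.625$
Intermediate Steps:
$p{\left(M \right)} = - \frac{11}{8}$ ($p{\left(M \right)} = - \frac{6 - -5}{8} = - \frac{6 + 5}{8} = \left(- \frac{1}{8}\right) 11 = - \frac{11}{8}$)
$Y{\left(B \right)} = 1$ ($Y{\left(B \right)} = \frac{2 B}{2 B} = 2 B \frac{1}{2 B} = 1$)
$d{\left(q \right)} = \frac{11}{8}$ ($d{\left(q \right)} = \left(-1\right) \left(- \frac{11}{8}\right) = \frac{11}{8}$)
$d{\left(T \right)} + \left(\sqrt{-10 + Y{\left(4 \right)}}\right)^{2} = \frac{11}{8} + \left(\sqrt{-10 + 1}\right)^{2} = \frac{11}{8} + \left(\sqrt{-9}\right)^{2} = \frac{11}{8} + \left(3 i\right)^{2} = \frac{11}{8} - 9 = - \frac{61}{8}$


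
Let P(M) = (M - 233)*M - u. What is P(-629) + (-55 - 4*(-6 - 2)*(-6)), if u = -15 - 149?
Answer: 542115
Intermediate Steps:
u = -164
P(M) = 164 + M*(-233 + M) (P(M) = (M - 233)*M - 1*(-164) = (-233 + M)*M + 164 = M*(-233 + M) + 164 = 164 + M*(-233 + M))
P(-629) + (-55 - 4*(-6 - 2)*(-6)) = (164 + (-629)**2 - 233*(-629)) + (-55 - 4*(-6 - 2)*(-6)) = (164 + 395641 + 146557) + (-55 - 4*(-8)*(-6)) = 542362 + (-55 + 32*(-6)) = 542362 + (-55 - 192) = 542362 - 247 = 542115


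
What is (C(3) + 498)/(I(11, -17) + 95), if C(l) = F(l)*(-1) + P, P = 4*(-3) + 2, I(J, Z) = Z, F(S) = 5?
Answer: 161/26 ≈ 6.1923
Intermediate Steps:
P = -10 (P = -12 + 2 = -10)
C(l) = -15 (C(l) = 5*(-1) - 10 = -5 - 10 = -15)
(C(3) + 498)/(I(11, -17) + 95) = (-15 + 498)/(-17 + 95) = 483/78 = 483*(1/78) = 161/26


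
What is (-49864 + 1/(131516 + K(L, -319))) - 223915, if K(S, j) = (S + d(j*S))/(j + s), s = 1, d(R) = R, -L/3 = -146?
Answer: -36126234165/131954 ≈ -2.7378e+5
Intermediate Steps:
L = 438 (L = -3*(-146) = 438)
K(S, j) = (S + S*j)/(1 + j) (K(S, j) = (S + j*S)/(j + 1) = (S + S*j)/(1 + j))
(-49864 + 1/(131516 + K(L, -319))) - 223915 = (-49864 + 1/(131516 + 438)) - 223915 = (-49864 + 1/131954) - 223915 = -6579754255/131954 - 223915 = -36126234165/131954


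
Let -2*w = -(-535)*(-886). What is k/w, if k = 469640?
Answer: 93928/47401 ≈ 1.9816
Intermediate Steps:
w = 237005 (w = -(-1)*(-535*(-886))/2 = -(-1)*474010/2 = -½*(-474010) = 237005)
k/w = 469640/237005 = 469640*(1/237005) = 93928/47401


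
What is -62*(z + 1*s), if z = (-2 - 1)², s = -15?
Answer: 372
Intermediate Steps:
z = 9 (z = (-3)² = 9)
-62*(z + 1*s) = -62*(9 + 1*(-15)) = -62*(9 - 15) = -62*(-6) = 372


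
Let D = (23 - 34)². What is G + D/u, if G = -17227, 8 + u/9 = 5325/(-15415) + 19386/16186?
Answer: -27653585801953/1605071502 ≈ -17229.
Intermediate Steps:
u = -1605071502/24950719 (u = -72 + 9*(5325/(-15415) + 19386/16186) = -72 + 9*(5325*(-1/15415) + 19386*(1/16186)) = -72 + 9*(-1065/3083 + 9693/8093) = -72 + 9*(21264474/24950719) = -72 + 191380266/24950719 = -1605071502/24950719 ≈ -64.330)
D = 121 (D = (-11)² = 121)
G + D/u = -17227 + 121/(-1605071502/24950719) = -17227 + 121*(-24950719/1605071502) = -17227 - 3019036999/1605071502 = -27653585801953/1605071502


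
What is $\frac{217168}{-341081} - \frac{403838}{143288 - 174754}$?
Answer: $\frac{65454030295}{5366227373} \approx 12.197$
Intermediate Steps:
$\frac{217168}{-341081} - \frac{403838}{143288 - 174754} = 217168 \left(- \frac{1}{341081}\right) - \frac{403838}{143288 - 174754} = - \frac{217168}{341081} - \frac{403838}{-31466} = - \frac{217168}{341081} - - \frac{201919}{15733} = - \frac{217168}{341081} + \frac{201919}{15733} = \frac{65454030295}{5366227373}$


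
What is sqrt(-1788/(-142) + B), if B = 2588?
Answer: sqrt(13109582)/71 ≈ 50.996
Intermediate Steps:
sqrt(-1788/(-142) + B) = sqrt(-1788/(-142) + 2588) = sqrt(-1788*(-1/142) + 2588) = sqrt(894/71 + 2588) = sqrt(184642/71) = sqrt(13109582)/71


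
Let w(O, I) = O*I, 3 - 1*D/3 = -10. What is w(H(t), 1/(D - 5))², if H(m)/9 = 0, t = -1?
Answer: 0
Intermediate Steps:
D = 39 (D = 9 - 3*(-10) = 9 + 30 = 39)
H(m) = 0 (H(m) = 9*0 = 0)
w(O, I) = I*O
w(H(t), 1/(D - 5))² = (0/(39 - 5))² = (0/34)² = ((1/34)*0)² = 0² = 0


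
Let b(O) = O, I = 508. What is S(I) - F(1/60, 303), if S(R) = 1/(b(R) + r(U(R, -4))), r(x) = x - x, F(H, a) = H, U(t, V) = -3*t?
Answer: -28/1905 ≈ -0.014698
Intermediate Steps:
r(x) = 0
S(R) = 1/R (S(R) = 1/(R + 0) = 1/R)
S(I) - F(1/60, 303) = 1/508 - 1/60 = -28/1905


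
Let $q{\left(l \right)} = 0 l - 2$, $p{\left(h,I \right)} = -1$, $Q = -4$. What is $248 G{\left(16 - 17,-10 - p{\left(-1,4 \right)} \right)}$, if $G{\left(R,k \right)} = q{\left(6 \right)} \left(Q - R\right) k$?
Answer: $-13392$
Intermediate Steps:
$q{\left(l \right)} = -2$ ($q{\left(l \right)} = 0 - 2 = -2$)
$G{\left(R,k \right)} = k \left(8 + 2 R\right)$ ($G{\left(R,k \right)} = - 2 \left(-4 - R\right) k = \left(8 + 2 R\right) k = k \left(8 + 2 R\right)$)
$248 G{\left(16 - 17,-10 - p{\left(-1,4 \right)} \right)} = 248 \cdot 2 \left(-10 - -1\right) \left(4 + \left(16 - 17\right)\right) = 248 \cdot 2 \left(-10 + 1\right) \left(4 - 1\right) = 248 \cdot 2 \left(-9\right) 3 = 248 \left(-54\right) = -13392$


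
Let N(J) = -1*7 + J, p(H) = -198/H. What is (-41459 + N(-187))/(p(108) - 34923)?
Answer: 249918/209549 ≈ 1.1926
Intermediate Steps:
N(J) = -7 + J
(-41459 + N(-187))/(p(108) - 34923) = (-41459 + (-7 - 187))/(-198/108 - 34923) = (-41459 - 194)/(-198*1/108 - 34923) = -41653/(-11/6 - 34923) = -41653/(-209549/6) = -41653*(-6/209549) = 249918/209549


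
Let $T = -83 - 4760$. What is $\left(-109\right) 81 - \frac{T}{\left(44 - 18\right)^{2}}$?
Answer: $- \frac{5963561}{676} \approx -8821.8$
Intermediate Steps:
$T = -4843$ ($T = -83 - 4760 = -4843$)
$\left(-109\right) 81 - \frac{T}{\left(44 - 18\right)^{2}} = \left(-109\right) 81 - - \frac{4843}{\left(44 - 18\right)^{2}} = -8829 - - \frac{4843}{26^{2}} = -8829 - - \frac{4843}{676} = -8829 + \frac{4843}{676} = - \frac{5963561}{676}$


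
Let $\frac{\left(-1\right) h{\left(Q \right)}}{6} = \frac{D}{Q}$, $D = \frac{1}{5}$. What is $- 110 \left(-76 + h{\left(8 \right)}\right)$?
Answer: $\frac{16753}{2} \approx 8376.5$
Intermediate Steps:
$D = \frac{1}{5} \approx 0.2$
$h{\left(Q \right)} = - \frac{6}{5 Q}$ ($h{\left(Q \right)} = - 6 \frac{1}{5 Q} = - \frac{6}{5 Q}$)
$- 110 \left(-76 + h{\left(8 \right)}\right) = - 110 \left(-76 - \frac{6}{5 \cdot 8}\right) = - 110 \left(-76 - \frac{3}{20}\right) = \left(-110\right) \left(- \frac{1523}{20}\right) = \frac{16753}{2}$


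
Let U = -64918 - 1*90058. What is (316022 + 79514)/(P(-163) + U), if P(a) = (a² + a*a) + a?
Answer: -395536/102001 ≈ -3.8778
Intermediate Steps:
U = -154976 (U = -64918 - 90058 = -154976)
P(a) = a + 2*a² (P(a) = (a² + a²) + a = 2*a² + a = a + 2*a²)
(316022 + 79514)/(P(-163) + U) = (316022 + 79514)/(-163*(1 + 2*(-163)) - 154976) = 395536/(-163*(1 - 326) - 154976) = 395536/(-163*(-325) - 154976) = 395536/(52975 - 154976) = 395536/(-102001) = 395536*(-1/102001) = -395536/102001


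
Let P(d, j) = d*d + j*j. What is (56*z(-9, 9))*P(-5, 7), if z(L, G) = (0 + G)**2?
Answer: 335664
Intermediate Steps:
z(L, G) = G**2
P(d, j) = d**2 + j**2
(56*z(-9, 9))*P(-5, 7) = (56*9**2)*((-5)**2 + 7**2) = (56*81)*(25 + 49) = 4536*74 = 335664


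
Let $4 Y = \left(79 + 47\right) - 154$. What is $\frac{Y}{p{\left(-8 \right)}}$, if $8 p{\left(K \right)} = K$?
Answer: $7$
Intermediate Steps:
$Y = -7$ ($Y = \frac{\left(79 + 47\right) - 154}{4} = \frac{126 - 154}{4} = \frac{1}{4} \left(-28\right) = -7$)
$p{\left(K \right)} = \frac{K}{8}$
$\frac{Y}{p{\left(-8 \right)}} = - \frac{7}{\frac{1}{8} \left(-8\right)} = - \frac{7}{-1} = \left(-7\right) \left(-1\right) = 7$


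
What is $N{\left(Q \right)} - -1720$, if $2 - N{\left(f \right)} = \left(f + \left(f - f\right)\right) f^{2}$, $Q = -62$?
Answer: $240050$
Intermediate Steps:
$N{\left(f \right)} = 2 - f^{3}$ ($N{\left(f \right)} = 2 - \left(f + \left(f - f\right)\right) f^{2} = 2 - \left(f + 0\right) f^{2} = 2 - f f^{2} = 2 - f^{3}$)
$N{\left(Q \right)} - -1720 = \left(2 - \left(-62\right)^{3}\right) - -1720 = \left(2 - -238328\right) + 1720 = \left(2 + 238328\right) + 1720 = 238330 + 1720 = 240050$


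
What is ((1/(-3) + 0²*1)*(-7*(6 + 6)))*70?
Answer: 1960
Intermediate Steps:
((1/(-3) + 0²*1)*(-7*(6 + 6)))*70 = ((1*(-⅓) + 0*1)*(-7*12))*70 = ((-⅓ + 0)*(-84))*70 = -⅓*(-84)*70 = 28*70 = 1960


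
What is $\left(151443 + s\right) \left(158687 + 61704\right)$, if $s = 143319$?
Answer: $64962891942$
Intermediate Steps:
$\left(151443 + s\right) \left(158687 + 61704\right) = \left(151443 + 143319\right) \left(158687 + 61704\right) = 294762 \cdot 220391 = 64962891942$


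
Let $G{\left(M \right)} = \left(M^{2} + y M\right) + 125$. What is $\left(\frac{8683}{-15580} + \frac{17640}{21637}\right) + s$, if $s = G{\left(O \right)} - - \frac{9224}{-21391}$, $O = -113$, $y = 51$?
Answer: $\frac{386619566710023}{54218056420} \approx 7130.8$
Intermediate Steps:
$G{\left(M \right)} = 125 + M^{2} + 51 M$ ($G{\left(M \right)} = \left(M^{2} + 51 M\right) + 125 = 125 + M^{2} + 51 M$)
$s = \frac{152529997}{21391}$ ($s = \left(125 + \left(-113\right)^{2} + 51 \left(-113\right)\right) - - \frac{9224}{-21391} = \left(125 + 12769 - 5763\right) - \left(-9224\right) \left(- \frac{1}{21391}\right) = 7131 - \frac{9224}{21391} = \frac{152529997}{21391} \approx 7130.6$)
$\left(\frac{8683}{-15580} + \frac{17640}{21637}\right) + s = \left(\frac{8683}{-15580} + \frac{17640}{21637}\right) + \frac{152529997}{21391} = \left(8683 \left(- \frac{1}{15580}\right) + 17640 \cdot \frac{1}{21637}\right) + \frac{152529997}{21391} = \left(- \frac{457}{820} + \frac{2520}{3091}\right) + \frac{152529997}{21391} = \frac{653813}{2534620} + \frac{152529997}{21391} = \frac{386619566710023}{54218056420}$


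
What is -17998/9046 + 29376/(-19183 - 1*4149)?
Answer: -85708079/26382659 ≈ -3.2487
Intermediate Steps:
-17998/9046 + 29376/(-19183 - 1*4149) = -17998*1/9046 + 29376/(-19183 - 4149) = -8999/4523 + 29376/(-23332) = -8999/4523 + 29376*(-1/23332) = -8999/4523 - 7344/5833 = -85708079/26382659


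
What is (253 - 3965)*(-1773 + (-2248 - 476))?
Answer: 16692864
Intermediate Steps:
(253 - 3965)*(-1773 + (-2248 - 476)) = -3712*(-1773 - 2724) = -3712*(-4497) = 16692864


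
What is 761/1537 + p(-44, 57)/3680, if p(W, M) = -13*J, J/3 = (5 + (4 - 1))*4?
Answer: 27572/176755 ≈ 0.15599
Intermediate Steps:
J = 96 (J = 3*((5 + (4 - 1))*4) = 3*((5 + 3)*4) = 3*(8*4) = 3*32 = 96)
p(W, M) = -1248 (p(W, M) = -13*96 = -1248)
761/1537 + p(-44, 57)/3680 = 761/1537 - 1248/3680 = 761*(1/1537) - 1248*1/3680 = 761/1537 - 39/115 = 27572/176755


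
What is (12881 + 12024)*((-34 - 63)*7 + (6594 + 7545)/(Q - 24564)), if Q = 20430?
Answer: -23420039375/1378 ≈ -1.6996e+7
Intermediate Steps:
(12881 + 12024)*((-34 - 63)*7 + (6594 + 7545)/(Q - 24564)) = (12881 + 12024)*((-34 - 63)*7 + (6594 + 7545)/(20430 - 24564)) = 24905*(-97*7 + 14139/(-4134)) = 24905*(-679 + 14139*(-1/4134)) = 24905*(-679 - 4713/1378) = 24905*(-940375/1378) = -23420039375/1378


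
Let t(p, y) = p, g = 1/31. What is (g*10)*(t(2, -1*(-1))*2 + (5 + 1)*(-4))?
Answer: -200/31 ≈ -6.4516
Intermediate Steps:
g = 1/31 (g = 1*(1/31) = 1/31 ≈ 0.032258)
(g*10)*(t(2, -1*(-1))*2 + (5 + 1)*(-4)) = ((1/31)*10)*(2*2 + (5 + 1)*(-4)) = 10*(4 + 6*(-4))/31 = 10*(4 - 24)/31 = (10/31)*(-20) = -200/31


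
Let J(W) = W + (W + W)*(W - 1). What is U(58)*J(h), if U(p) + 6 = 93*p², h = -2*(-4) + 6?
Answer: 118255788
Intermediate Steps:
h = 14 (h = 8 + 6 = 14)
U(p) = -6 + 93*p²
J(W) = W + 2*W*(-1 + W) (J(W) = W + (2*W)*(-1 + W) = W + 2*W*(-1 + W))
U(58)*J(h) = (-6 + 93*58²)*(14*(-1 + 2*14)) = (-6 + 93*3364)*(14*(-1 + 28)) = (-6 + 312852)*(14*27) = 312846*378 = 118255788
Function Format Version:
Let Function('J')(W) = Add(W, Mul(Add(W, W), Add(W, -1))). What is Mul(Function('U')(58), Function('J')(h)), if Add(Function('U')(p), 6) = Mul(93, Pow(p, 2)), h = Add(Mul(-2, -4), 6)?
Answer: 118255788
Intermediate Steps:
h = 14 (h = Add(8, 6) = 14)
Function('U')(p) = Add(-6, Mul(93, Pow(p, 2)))
Function('J')(W) = Add(W, Mul(2, W, Add(-1, W))) (Function('J')(W) = Add(W, Mul(Mul(2, W), Add(-1, W))) = Add(W, Mul(2, W, Add(-1, W))))
Mul(Function('U')(58), Function('J')(h)) = Mul(Add(-6, Mul(93, Pow(58, 2))), Mul(14, Add(-1, Mul(2, 14)))) = Mul(Add(-6, Mul(93, 3364)), Mul(14, Add(-1, 28))) = Mul(Add(-6, 312852), Mul(14, 27)) = Mul(312846, 378) = 118255788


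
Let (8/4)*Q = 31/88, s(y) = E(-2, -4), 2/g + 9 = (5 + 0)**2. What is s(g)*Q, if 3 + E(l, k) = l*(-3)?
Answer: 93/176 ≈ 0.52841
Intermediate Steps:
E(l, k) = -3 - 3*l (E(l, k) = -3 + l*(-3) = -3 - 3*l)
g = 1/8 (g = 2/(-9 + (5 + 0)**2) = 2/(-9 + 5**2) = 2/(-9 + 25) = 2/16 = 2*(1/16) = 1/8 ≈ 0.12500)
s(y) = 3 (s(y) = -3 - 3*(-2) = -3 + 6 = 3)
Q = 31/176 (Q = (31/88)/2 = (31*(1/88))/2 = (1/2)*(31/88) = 31/176 ≈ 0.17614)
s(g)*Q = 3*(31/176) = 93/176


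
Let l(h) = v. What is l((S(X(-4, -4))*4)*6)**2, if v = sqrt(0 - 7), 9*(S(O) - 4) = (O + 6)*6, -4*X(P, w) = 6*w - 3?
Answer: -7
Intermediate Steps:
X(P, w) = 3/4 - 3*w/2 (X(P, w) = -(6*w - 3)/4 = -(-3 + 6*w)/4 = 3/4 - 3*w/2)
S(O) = 8 + 2*O/3 (S(O) = 4 + ((O + 6)*6)/9 = 4 + ((6 + O)*6)/9 = 4 + (36 + 6*O)/9 = 4 + (4 + 2*O/3) = 8 + 2*O/3)
v = I*sqrt(7) (v = sqrt(-7) = I*sqrt(7) ≈ 2.6458*I)
l(h) = I*sqrt(7)
l((S(X(-4, -4))*4)*6)**2 = (I*sqrt(7))**2 = -7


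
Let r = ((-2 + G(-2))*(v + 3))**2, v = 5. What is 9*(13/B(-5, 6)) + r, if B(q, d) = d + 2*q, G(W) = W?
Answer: 3979/4 ≈ 994.75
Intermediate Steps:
r = 1024 (r = ((-2 - 2)*(5 + 3))**2 = (-4*8)**2 = (-32)**2 = 1024)
9*(13/B(-5, 6)) + r = 9*(13/(6 + 2*(-5))) + 1024 = 9*(13/(6 - 10)) + 1024 = 9*(13/(-4)) + 1024 = 9*(13*(-1/4)) + 1024 = 9*(-13/4) + 1024 = -117/4 + 1024 = 3979/4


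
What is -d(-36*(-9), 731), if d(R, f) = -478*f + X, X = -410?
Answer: 349828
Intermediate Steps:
d(R, f) = -410 - 478*f (d(R, f) = -478*f - 410 = -410 - 478*f)
-d(-36*(-9), 731) = -(-410 - 478*731) = -(-410 - 349418) = -1*(-349828) = 349828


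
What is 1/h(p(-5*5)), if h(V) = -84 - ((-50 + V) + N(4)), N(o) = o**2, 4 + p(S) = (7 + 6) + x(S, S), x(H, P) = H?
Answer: -1/34 ≈ -0.029412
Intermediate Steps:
p(S) = 9 + S (p(S) = -4 + ((7 + 6) + S) = -4 + (13 + S) = 9 + S)
h(V) = -50 - V (h(V) = -84 - ((-50 + V) + 4**2) = -84 - ((-50 + V) + 16) = -84 - (-34 + V) = -84 + (34 - V) = -50 - V)
1/h(p(-5*5)) = 1/(-50 - (9 - 5*5)) = 1/(-50 - (9 - 25)) = 1/(-50 - 1*(-16)) = 1/(-50 + 16) = 1/(-34) = -1/34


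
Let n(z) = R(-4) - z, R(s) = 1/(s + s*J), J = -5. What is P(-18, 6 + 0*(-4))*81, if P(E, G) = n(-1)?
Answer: 1377/16 ≈ 86.063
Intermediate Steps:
R(s) = -1/(4*s) (R(s) = 1/(s + s*(-5)) = 1/(s - 5*s) = 1/(-4*s) = -1/(4*s))
n(z) = 1/16 - z (n(z) = -1/4/(-4) - z = -1/4*(-1/4) - z = 1/16 - z)
P(E, G) = 17/16 (P(E, G) = 1/16 - 1*(-1) = 1/16 + 1 = 17/16)
P(-18, 6 + 0*(-4))*81 = (17/16)*81 = 1377/16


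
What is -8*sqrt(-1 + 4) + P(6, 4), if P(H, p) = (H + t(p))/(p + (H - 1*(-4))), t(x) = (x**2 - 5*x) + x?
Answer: 3/7 - 8*sqrt(3) ≈ -13.428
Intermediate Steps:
t(x) = x**2 - 4*x
P(H, p) = (H + p*(-4 + p))/(4 + H + p) (P(H, p) = (H + p*(-4 + p))/(p + (H - 1*(-4))) = (H + p*(-4 + p))/(p + (H + 4)) = (H + p*(-4 + p))/(p + (4 + H)) = (H + p*(-4 + p))/(4 + H + p))
-8*sqrt(-1 + 4) + P(6, 4) = -8*sqrt(-1 + 4) + (6 + 4*(-4 + 4))/(4 + 6 + 4) = -8*sqrt(3) + (6 + 4*0)/14 = -8*sqrt(3) + (6 + 0)/14 = -8*sqrt(3) + (1/14)*6 = -8*sqrt(3) + 3/7 = 3/7 - 8*sqrt(3)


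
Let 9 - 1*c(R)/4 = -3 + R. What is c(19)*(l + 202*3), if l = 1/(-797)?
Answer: -13523468/797 ≈ -16968.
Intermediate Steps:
c(R) = 48 - 4*R (c(R) = 36 - 4*(-3 + R) = 36 + (12 - 4*R) = 48 - 4*R)
l = -1/797 ≈ -0.0012547
c(19)*(l + 202*3) = (48 - 4*19)*(-1/797 + 202*3) = (48 - 76)*(-1/797 + 606) = -28*482981/797 = -13523468/797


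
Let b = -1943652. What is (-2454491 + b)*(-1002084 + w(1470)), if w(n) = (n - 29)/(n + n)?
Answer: 12957481328511217/2940 ≈ 4.4073e+12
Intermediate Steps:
w(n) = (-29 + n)/(2*n) (w(n) = (-29 + n)/((2*n)) = (-29 + n)*(1/(2*n)) = (-29 + n)/(2*n))
(-2454491 + b)*(-1002084 + w(1470)) = (-2454491 - 1943652)*(-1002084 + (½)*(-29 + 1470)/1470) = -4398143*(-1002084 + (½)*(1/1470)*1441) = -4398143*(-1002084 + 1441/2940) = -4398143*(-2946125519/2940) = 12957481328511217/2940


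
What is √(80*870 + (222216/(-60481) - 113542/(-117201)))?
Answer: √3496978153174150355874366/7088433681 ≈ 263.81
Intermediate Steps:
√(80*870 + (222216/(-60481) - 113542/(-117201))) = √(69600 + (222216*(-1/60481) - 113542*(-1/117201))) = √(69600 + (-222216/60481 + 113542/117201)) = √(69600 - 19176803714/7088433681) = √(493335807393886/7088433681) = √3496978153174150355874366/7088433681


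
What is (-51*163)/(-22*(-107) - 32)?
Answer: -2771/774 ≈ -3.5801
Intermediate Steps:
(-51*163)/(-22*(-107) - 32) = -8313/(2354 - 32) = -8313/2322 = -8313*1/2322 = -2771/774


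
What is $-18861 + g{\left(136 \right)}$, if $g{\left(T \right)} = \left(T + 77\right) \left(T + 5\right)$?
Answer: $11172$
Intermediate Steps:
$g{\left(T \right)} = \left(5 + T\right) \left(77 + T\right)$ ($g{\left(T \right)} = \left(77 + T\right) \left(5 + T\right) = \left(5 + T\right) \left(77 + T\right)$)
$-18861 + g{\left(136 \right)} = -18861 + \left(385 + 136^{2} + 82 \cdot 136\right) = -18861 + \left(385 + 18496 + 11152\right) = -18861 + 30033 = 11172$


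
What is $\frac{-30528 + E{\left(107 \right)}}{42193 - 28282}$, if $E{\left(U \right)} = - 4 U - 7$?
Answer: $- \frac{10321}{4637} \approx -2.2258$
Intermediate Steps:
$E{\left(U \right)} = -7 - 4 U$
$\frac{-30528 + E{\left(107 \right)}}{42193 - 28282} = \frac{-30528 - 435}{42193 - 28282} = \frac{-30528 - 435}{13911} = \left(-30528 - 435\right) \frac{1}{13911} = \left(-30963\right) \frac{1}{13911} = - \frac{10321}{4637}$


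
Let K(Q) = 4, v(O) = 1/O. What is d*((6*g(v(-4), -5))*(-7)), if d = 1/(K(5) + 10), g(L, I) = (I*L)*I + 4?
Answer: 27/4 ≈ 6.7500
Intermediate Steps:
g(L, I) = 4 + L*I² (g(L, I) = L*I² + 4 = 4 + L*I²)
d = 1/14 (d = 1/(4 + 10) = 1/14 ≈ 0.071429)
d*((6*g(v(-4), -5))*(-7)) = ((6*(4 + (-5)²/(-4)))*(-7))/14 = ((6*(4 - ¼*25))*(-7))/14 = ((6*(4 - 25/4))*(-7))/14 = ((6*(-9/4))*(-7))/14 = (-27/2*(-7))/14 = (1/14)*(189/2) = 27/4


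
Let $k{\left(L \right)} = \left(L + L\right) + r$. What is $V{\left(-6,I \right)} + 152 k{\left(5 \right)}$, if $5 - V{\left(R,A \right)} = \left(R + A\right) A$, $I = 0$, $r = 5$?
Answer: $2285$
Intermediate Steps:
$V{\left(R,A \right)} = 5 - A \left(A + R\right)$ ($V{\left(R,A \right)} = 5 - \left(R + A\right) A = 5 - \left(A + R\right) A = 5 - A \left(A + R\right)$)
$k{\left(L \right)} = 5 + 2 L$ ($k{\left(L \right)} = \left(L + L\right) + 5 = 2 L + 5 = 5 + 2 L$)
$V{\left(-6,I \right)} + 152 k{\left(5 \right)} = \left(5 - 0^{2} - 0 \left(-6\right)\right) + 152 \left(5 + 2 \cdot 5\right) = \left(5 - 0 + 0\right) + 152 \left(5 + 10\right) = \left(5 + 0 + 0\right) + 152 \cdot 15 = 5 + 2280 = 2285$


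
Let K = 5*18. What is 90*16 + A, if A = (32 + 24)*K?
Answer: 6480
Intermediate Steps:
K = 90
A = 5040 (A = (32 + 24)*90 = 56*90 = 5040)
90*16 + A = 90*16 + 5040 = 1440 + 5040 = 6480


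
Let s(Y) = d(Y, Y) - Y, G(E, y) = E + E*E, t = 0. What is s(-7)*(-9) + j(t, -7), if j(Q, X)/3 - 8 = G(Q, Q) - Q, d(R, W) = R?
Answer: 24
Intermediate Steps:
G(E, y) = E + E**2
s(Y) = 0 (s(Y) = Y - Y = 0)
j(Q, X) = 24 - 3*Q + 3*Q*(1 + Q) (j(Q, X) = 24 + 3*(Q*(1 + Q) - Q) = 24 + 3*(-Q + Q*(1 + Q)) = 24 + (-3*Q + 3*Q*(1 + Q)) = 24 - 3*Q + 3*Q*(1 + Q))
s(-7)*(-9) + j(t, -7) = 0*(-9) + (24 + 3*0**2) = 0 + (24 + 3*0) = 0 + (24 + 0) = 0 + 24 = 24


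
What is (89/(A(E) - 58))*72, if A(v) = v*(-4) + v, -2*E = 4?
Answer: -1602/13 ≈ -123.23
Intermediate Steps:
E = -2 (E = -1/2*4 = -2)
A(v) = -3*v (A(v) = -4*v + v = -3*v)
(89/(A(E) - 58))*72 = (89/(-3*(-2) - 58))*72 = (89/(6 - 58))*72 = (89/(-52))*72 = -1/52*89*72 = -89/52*72 = -1602/13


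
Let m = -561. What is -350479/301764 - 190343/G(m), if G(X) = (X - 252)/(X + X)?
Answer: -21482155709257/81778044 ≈ -2.6269e+5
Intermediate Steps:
G(X) = (-252 + X)/(2*X) (G(X) = (-252 + X)/((2*X)) = (-252 + X)*(1/(2*X)) = (-252 + X)/(2*X))
-350479/301764 - 190343/G(m) = -350479/301764 - 190343*(-1122/(-252 - 561)) = -350479*1/301764 - 190343/((½)*(-1/561)*(-813)) = -350479/301764 - 190343/271/374 = -350479/301764 - 190343*374/271 = -350479/301764 - 71188282/271 = -21482155709257/81778044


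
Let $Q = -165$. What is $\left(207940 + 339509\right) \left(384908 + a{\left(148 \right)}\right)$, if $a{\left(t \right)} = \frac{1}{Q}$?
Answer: $\frac{11589462300577}{55} \approx 2.1072 \cdot 10^{11}$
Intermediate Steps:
$a{\left(t \right)} = - \frac{1}{165}$ ($a{\left(t \right)} = \frac{1}{-165} = - \frac{1}{165}$)
$\left(207940 + 339509\right) \left(384908 + a{\left(148 \right)}\right) = \left(207940 + 339509\right) \left(384908 - \frac{1}{165}\right) = 547449 \cdot \frac{63509819}{165} = \frac{11589462300577}{55}$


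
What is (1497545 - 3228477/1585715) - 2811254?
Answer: -2083171295412/1585715 ≈ -1.3137e+6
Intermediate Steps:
(1497545 - 3228477/1585715) - 2811254 = 2374676341198/1585715 - 2811254 = -2083171295412/1585715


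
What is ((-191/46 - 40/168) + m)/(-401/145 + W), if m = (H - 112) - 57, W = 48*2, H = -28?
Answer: -28208735/13059354 ≈ -2.1600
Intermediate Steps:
W = 96
m = -197 (m = (-28 - 112) - 57 = -140 - 57 = -197)
((-191/46 - 40/168) + m)/(-401/145 + W) = ((-191/46 - 40/168) - 197)/(-401/145 + 96) = ((-191*1/46 - 40*1/168) - 197)/(-401*1/145 + 96) = ((-191/46 - 5/21) - 197)/(-401/145 + 96) = (-4241/966 - 197)/(13519/145) = -194543/966*145/13519 = -28208735/13059354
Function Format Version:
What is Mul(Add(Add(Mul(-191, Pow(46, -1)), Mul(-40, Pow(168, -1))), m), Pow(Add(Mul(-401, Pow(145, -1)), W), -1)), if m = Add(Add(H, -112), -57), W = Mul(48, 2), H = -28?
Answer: Rational(-28208735, 13059354) ≈ -2.1600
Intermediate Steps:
W = 96
m = -197 (m = Add(Add(-28, -112), -57) = Add(-140, -57) = -197)
Mul(Add(Add(Mul(-191, Pow(46, -1)), Mul(-40, Pow(168, -1))), m), Pow(Add(Mul(-401, Pow(145, -1)), W), -1)) = Mul(Add(Add(Mul(-191, Pow(46, -1)), Mul(-40, Pow(168, -1))), -197), Pow(Add(Mul(-401, Pow(145, -1)), 96), -1)) = Mul(Add(Add(Mul(-191, Rational(1, 46)), Mul(-40, Rational(1, 168))), -197), Pow(Add(Mul(-401, Rational(1, 145)), 96), -1)) = Mul(Add(Add(Rational(-191, 46), Rational(-5, 21)), -197), Pow(Add(Rational(-401, 145), 96), -1)) = Mul(Add(Rational(-4241, 966), -197), Pow(Rational(13519, 145), -1)) = Mul(Rational(-194543, 966), Rational(145, 13519)) = Rational(-28208735, 13059354)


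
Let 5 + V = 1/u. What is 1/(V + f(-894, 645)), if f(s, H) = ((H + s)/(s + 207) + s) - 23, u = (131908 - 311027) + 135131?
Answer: -10073252/9283887569 ≈ -0.0010850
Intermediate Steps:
u = -43988 (u = -179119 + 135131 = -43988)
f(s, H) = -23 + s + (H + s)/(207 + s) (f(s, H) = ((H + s)/(207 + s) + s) - 23 = (s + (H + s)/(207 + s)) - 23 = -23 + s + (H + s)/(207 + s))
V = -219941/43988 (V = -5 + 1/(-43988) = -5 - 1/43988 = -219941/43988 ≈ -5.0000)
1/(V + f(-894, 645)) = 1/(-219941/43988 + (-4761 + 645 + (-894)² + 185*(-894))/(207 - 894)) = 1/(-219941/43988 + (-4761 + 645 + 799236 - 165390)/(-687)) = 1/(-219941/43988 - 1/687*629730) = 1/(-219941/43988 - 209910/229) = 1/(-9283887569/10073252) = -10073252/9283887569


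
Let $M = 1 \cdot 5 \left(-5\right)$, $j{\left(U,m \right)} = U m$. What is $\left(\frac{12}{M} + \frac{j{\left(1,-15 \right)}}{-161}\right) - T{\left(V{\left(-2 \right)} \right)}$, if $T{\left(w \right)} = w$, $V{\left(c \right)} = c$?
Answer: $\frac{6493}{4025} \approx 1.6132$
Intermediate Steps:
$M = -25$ ($M = 5 \left(-5\right) = -25$)
$\left(\frac{12}{M} + \frac{j{\left(1,-15 \right)}}{-161}\right) - T{\left(V{\left(-2 \right)} \right)} = \left(\frac{12}{-25} + \frac{1 \left(-15\right)}{-161}\right) - -2 = \left(12 \left(- \frac{1}{25}\right) - - \frac{15}{161}\right) + 2 = \left(- \frac{12}{25} + \frac{15}{161}\right) + 2 = - \frac{1557}{4025} + 2 = \frac{6493}{4025}$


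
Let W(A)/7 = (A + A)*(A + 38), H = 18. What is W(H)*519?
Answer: 7324128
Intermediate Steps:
W(A) = 14*A*(38 + A) (W(A) = 7*((A + A)*(A + 38)) = 7*((2*A)*(38 + A)) = 7*(2*A*(38 + A)) = 14*A*(38 + A))
W(H)*519 = (14*18*(38 + 18))*519 = (14*18*56)*519 = 14112*519 = 7324128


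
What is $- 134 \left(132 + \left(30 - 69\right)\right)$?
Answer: $-12462$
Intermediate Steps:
$- 134 \left(132 + \left(30 - 69\right)\right) = - 134 \left(132 - 39\right) = \left(-134\right) 93 = -12462$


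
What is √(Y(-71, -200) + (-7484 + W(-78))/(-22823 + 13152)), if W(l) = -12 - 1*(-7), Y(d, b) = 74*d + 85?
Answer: I*√483375051610/9671 ≈ 71.89*I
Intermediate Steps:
Y(d, b) = 85 + 74*d
W(l) = -5 (W(l) = -12 + 7 = -5)
√(Y(-71, -200) + (-7484 + W(-78))/(-22823 + 13152)) = √((85 + 74*(-71)) + (-7484 - 5)/(-22823 + 13152)) = √((85 - 5254) - 7489/(-9671)) = √(-5169 - 7489*(-1/9671)) = √(-5169 + 7489/9671) = √(-49981910/9671) = I*√483375051610/9671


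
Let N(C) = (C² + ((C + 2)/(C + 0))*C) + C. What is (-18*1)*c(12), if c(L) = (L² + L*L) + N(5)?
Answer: -5850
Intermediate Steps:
N(C) = 2 + C² + 2*C (N(C) = (C² + ((2 + C)/C)*C) + C = (C² + (2 + C)) + C = (2 + C + C²) + C = 2 + C² + 2*C)
c(L) = 37 + 2*L² (c(L) = (L² + L*L) + (2 + 5² + 2*5) = (L² + L²) + (2 + 25 + 10) = 2*L² + 37 = 37 + 2*L²)
(-18*1)*c(12) = (-18*1)*(37 + 2*12²) = -18*(37 + 2*144) = -18*(37 + 288) = -18*325 = -5850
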